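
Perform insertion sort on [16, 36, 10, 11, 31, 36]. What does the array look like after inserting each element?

First element 16 is already 'sorted'
Insert 36: shifted 0 elements -> [16, 36, 10, 11, 31, 36]
Insert 10: shifted 2 elements -> [10, 16, 36, 11, 31, 36]
Insert 11: shifted 2 elements -> [10, 11, 16, 36, 31, 36]
Insert 31: shifted 1 elements -> [10, 11, 16, 31, 36, 36]
Insert 36: shifted 0 elements -> [10, 11, 16, 31, 36, 36]


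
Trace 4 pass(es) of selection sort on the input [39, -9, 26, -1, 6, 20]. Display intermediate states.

Pass 1: Select minimum -9 at index 1, swap -> [-9, 39, 26, -1, 6, 20]
Pass 2: Select minimum -1 at index 3, swap -> [-9, -1, 26, 39, 6, 20]
Pass 3: Select minimum 6 at index 4, swap -> [-9, -1, 6, 39, 26, 20]
Pass 4: Select minimum 20 at index 5, swap -> [-9, -1, 6, 20, 26, 39]


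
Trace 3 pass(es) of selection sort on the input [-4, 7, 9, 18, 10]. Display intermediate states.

Pass 1: Select minimum -4 at index 0, swap -> [-4, 7, 9, 18, 10]
Pass 2: Select minimum 7 at index 1, swap -> [-4, 7, 9, 18, 10]
Pass 3: Select minimum 9 at index 2, swap -> [-4, 7, 9, 18, 10]


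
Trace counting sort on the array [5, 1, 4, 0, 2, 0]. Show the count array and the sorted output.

Count array: [2, 1, 1, 0, 1, 1]
(count[i] = number of elements equal to i)
Cumulative count: [2, 3, 4, 4, 5, 6]
Sorted: [0, 0, 1, 2, 4, 5]


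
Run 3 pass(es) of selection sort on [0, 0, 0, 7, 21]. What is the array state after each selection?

Pass 1: Select minimum 0 at index 0, swap -> [0, 0, 0, 7, 21]
Pass 2: Select minimum 0 at index 1, swap -> [0, 0, 0, 7, 21]
Pass 3: Select minimum 0 at index 2, swap -> [0, 0, 0, 7, 21]


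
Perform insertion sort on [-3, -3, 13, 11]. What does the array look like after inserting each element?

First element -3 is already 'sorted'
Insert -3: shifted 0 elements -> [-3, -3, 13, 11]
Insert 13: shifted 0 elements -> [-3, -3, 13, 11]
Insert 11: shifted 1 elements -> [-3, -3, 11, 13]


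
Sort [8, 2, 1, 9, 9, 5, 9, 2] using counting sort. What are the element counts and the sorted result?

Count array: [0, 1, 2, 0, 0, 1, 0, 0, 1, 3]
(count[i] = number of elements equal to i)
Cumulative count: [0, 1, 3, 3, 3, 4, 4, 4, 5, 8]
Sorted: [1, 2, 2, 5, 8, 9, 9, 9]


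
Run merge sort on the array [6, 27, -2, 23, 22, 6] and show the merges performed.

Divide and conquer:
  Merge [27] + [-2] -> [-2, 27]
  Merge [6] + [-2, 27] -> [-2, 6, 27]
  Merge [22] + [6] -> [6, 22]
  Merge [23] + [6, 22] -> [6, 22, 23]
  Merge [-2, 6, 27] + [6, 22, 23] -> [-2, 6, 6, 22, 23, 27]


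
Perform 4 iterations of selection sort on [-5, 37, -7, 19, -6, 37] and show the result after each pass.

Pass 1: Select minimum -7 at index 2, swap -> [-7, 37, -5, 19, -6, 37]
Pass 2: Select minimum -6 at index 4, swap -> [-7, -6, -5, 19, 37, 37]
Pass 3: Select minimum -5 at index 2, swap -> [-7, -6, -5, 19, 37, 37]
Pass 4: Select minimum 19 at index 3, swap -> [-7, -6, -5, 19, 37, 37]


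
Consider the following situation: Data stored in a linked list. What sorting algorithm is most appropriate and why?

Best choice: Merge sort
Reason: Merge sort doesn't require random access; can be done in O(1) extra space for linked lists


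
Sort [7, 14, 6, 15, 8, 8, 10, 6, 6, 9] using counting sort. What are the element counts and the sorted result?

Count array: [0, 0, 0, 0, 0, 0, 3, 1, 2, 1, 1, 0, 0, 0, 1, 1]
(count[i] = number of elements equal to i)
Cumulative count: [0, 0, 0, 0, 0, 0, 3, 4, 6, 7, 8, 8, 8, 8, 9, 10]
Sorted: [6, 6, 6, 7, 8, 8, 9, 10, 14, 15]


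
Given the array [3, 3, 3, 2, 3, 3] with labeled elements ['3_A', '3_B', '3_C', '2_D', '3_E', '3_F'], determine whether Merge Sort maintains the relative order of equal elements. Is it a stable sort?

Trace Merge Sort on the labeled array (the key is the number; the letter only tracks identity):
  Merge [3_B] + [3_C] -> [3_B, 3_C]
  Merge [3_A] + [3_B, 3_C] -> [3_A, 3_B, 3_C]
  Merge [3_E] + [3_F] -> [3_E, 3_F]
  Merge [2_D] + [3_E, 3_F] -> [2_D, 3_E, 3_F]
  Merge [3_A, 3_B, 3_C] + [2_D, 3_E, 3_F] -> [2_D, 3_A, 3_B, 3_C, 3_E, 3_F]
Final order: [2_D, 3_A, 3_B, 3_C, 3_E, 3_F]
Equal keys:
  value 3: originally 3_A, 3_B, 3_C, 3_E, 3_F; after sorting 3_A, 3_B, 3_C, 3_E, 3_F -> order preserved
All equal keys kept their original relative order. Merge Sort is stable: when the heads of the two halves are equal the merge takes from the left half first.
Answer: Stable


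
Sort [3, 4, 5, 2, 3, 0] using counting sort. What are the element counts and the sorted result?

Count array: [1, 0, 1, 2, 1, 1]
(count[i] = number of elements equal to i)
Cumulative count: [1, 1, 2, 4, 5, 6]
Sorted: [0, 2, 3, 3, 4, 5]


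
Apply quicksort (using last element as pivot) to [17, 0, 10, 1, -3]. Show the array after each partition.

Partition 1: pivot=-3 at index 0 -> [-3, 0, 10, 1, 17]
Partition 2: pivot=17 at index 4 -> [-3, 0, 10, 1, 17]
Partition 3: pivot=1 at index 2 -> [-3, 0, 1, 10, 17]


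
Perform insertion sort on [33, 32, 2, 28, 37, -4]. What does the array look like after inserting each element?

First element 33 is already 'sorted'
Insert 32: shifted 1 elements -> [32, 33, 2, 28, 37, -4]
Insert 2: shifted 2 elements -> [2, 32, 33, 28, 37, -4]
Insert 28: shifted 2 elements -> [2, 28, 32, 33, 37, -4]
Insert 37: shifted 0 elements -> [2, 28, 32, 33, 37, -4]
Insert -4: shifted 5 elements -> [-4, 2, 28, 32, 33, 37]


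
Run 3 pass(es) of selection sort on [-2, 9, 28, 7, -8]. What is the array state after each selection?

Pass 1: Select minimum -8 at index 4, swap -> [-8, 9, 28, 7, -2]
Pass 2: Select minimum -2 at index 4, swap -> [-8, -2, 28, 7, 9]
Pass 3: Select minimum 7 at index 3, swap -> [-8, -2, 7, 28, 9]


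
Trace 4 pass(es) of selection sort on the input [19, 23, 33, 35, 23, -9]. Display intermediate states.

Pass 1: Select minimum -9 at index 5, swap -> [-9, 23, 33, 35, 23, 19]
Pass 2: Select minimum 19 at index 5, swap -> [-9, 19, 33, 35, 23, 23]
Pass 3: Select minimum 23 at index 4, swap -> [-9, 19, 23, 35, 33, 23]
Pass 4: Select minimum 23 at index 5, swap -> [-9, 19, 23, 23, 33, 35]


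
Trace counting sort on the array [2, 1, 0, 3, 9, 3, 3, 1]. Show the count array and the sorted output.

Count array: [1, 2, 1, 3, 0, 0, 0, 0, 0, 1]
(count[i] = number of elements equal to i)
Cumulative count: [1, 3, 4, 7, 7, 7, 7, 7, 7, 8]
Sorted: [0, 1, 1, 2, 3, 3, 3, 9]


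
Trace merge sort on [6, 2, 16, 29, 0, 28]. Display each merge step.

Divide and conquer:
  Merge [2] + [16] -> [2, 16]
  Merge [6] + [2, 16] -> [2, 6, 16]
  Merge [0] + [28] -> [0, 28]
  Merge [29] + [0, 28] -> [0, 28, 29]
  Merge [2, 6, 16] + [0, 28, 29] -> [0, 2, 6, 16, 28, 29]


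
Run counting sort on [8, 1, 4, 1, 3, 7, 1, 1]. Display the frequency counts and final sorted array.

Count array: [0, 4, 0, 1, 1, 0, 0, 1, 1]
(count[i] = number of elements equal to i)
Cumulative count: [0, 4, 4, 5, 6, 6, 6, 7, 8]
Sorted: [1, 1, 1, 1, 3, 4, 7, 8]


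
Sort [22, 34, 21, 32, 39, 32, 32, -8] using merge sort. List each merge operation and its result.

Divide and conquer:
  Merge [22] + [34] -> [22, 34]
  Merge [21] + [32] -> [21, 32]
  Merge [22, 34] + [21, 32] -> [21, 22, 32, 34]
  Merge [39] + [32] -> [32, 39]
  Merge [32] + [-8] -> [-8, 32]
  Merge [32, 39] + [-8, 32] -> [-8, 32, 32, 39]
  Merge [21, 22, 32, 34] + [-8, 32, 32, 39] -> [-8, 21, 22, 32, 32, 32, 34, 39]


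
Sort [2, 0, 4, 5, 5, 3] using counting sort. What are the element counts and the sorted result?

Count array: [1, 0, 1, 1, 1, 2]
(count[i] = number of elements equal to i)
Cumulative count: [1, 1, 2, 3, 4, 6]
Sorted: [0, 2, 3, 4, 5, 5]


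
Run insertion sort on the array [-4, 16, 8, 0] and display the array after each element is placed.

First element -4 is already 'sorted'
Insert 16: shifted 0 elements -> [-4, 16, 8, 0]
Insert 8: shifted 1 elements -> [-4, 8, 16, 0]
Insert 0: shifted 2 elements -> [-4, 0, 8, 16]


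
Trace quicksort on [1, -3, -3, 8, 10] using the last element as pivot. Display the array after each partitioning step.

Partition 1: pivot=10 at index 4 -> [1, -3, -3, 8, 10]
Partition 2: pivot=8 at index 3 -> [1, -3, -3, 8, 10]
Partition 3: pivot=-3 at index 1 -> [-3, -3, 1, 8, 10]


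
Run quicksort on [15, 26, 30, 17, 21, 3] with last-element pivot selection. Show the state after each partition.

Partition 1: pivot=3 at index 0 -> [3, 26, 30, 17, 21, 15]
Partition 2: pivot=15 at index 1 -> [3, 15, 30, 17, 21, 26]
Partition 3: pivot=26 at index 4 -> [3, 15, 17, 21, 26, 30]
Partition 4: pivot=21 at index 3 -> [3, 15, 17, 21, 26, 30]


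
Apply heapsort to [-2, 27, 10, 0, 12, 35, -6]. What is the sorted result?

Build heap: [35, 27, 10, 0, 12, -2, -6]
Extract 35: [27, 12, 10, 0, -6, -2, 35]
Extract 27: [12, 0, 10, -2, -6, 27, 35]
Extract 12: [10, 0, -6, -2, 12, 27, 35]
Extract 10: [0, -2, -6, 10, 12, 27, 35]
Extract 0: [-2, -6, 0, 10, 12, 27, 35]
Extract -2: [-6, -2, 0, 10, 12, 27, 35]


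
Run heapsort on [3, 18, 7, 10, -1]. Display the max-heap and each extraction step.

Build heap: [18, 10, 7, 3, -1]
Extract 18: [10, 3, 7, -1, 18]
Extract 10: [7, 3, -1, 10, 18]
Extract 7: [3, -1, 7, 10, 18]
Extract 3: [-1, 3, 7, 10, 18]


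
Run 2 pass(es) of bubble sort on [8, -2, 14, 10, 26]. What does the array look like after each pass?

After pass 1: [-2, 8, 10, 14, 26] (2 swaps)
After pass 2: [-2, 8, 10, 14, 26] (0 swaps)
Total swaps: 2


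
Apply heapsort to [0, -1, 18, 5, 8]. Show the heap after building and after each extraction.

Build heap: [18, 8, 0, 5, -1]
Extract 18: [8, 5, 0, -1, 18]
Extract 8: [5, -1, 0, 8, 18]
Extract 5: [0, -1, 5, 8, 18]
Extract 0: [-1, 0, 5, 8, 18]


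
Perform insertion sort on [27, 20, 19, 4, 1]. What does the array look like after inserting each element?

First element 27 is already 'sorted'
Insert 20: shifted 1 elements -> [20, 27, 19, 4, 1]
Insert 19: shifted 2 elements -> [19, 20, 27, 4, 1]
Insert 4: shifted 3 elements -> [4, 19, 20, 27, 1]
Insert 1: shifted 4 elements -> [1, 4, 19, 20, 27]


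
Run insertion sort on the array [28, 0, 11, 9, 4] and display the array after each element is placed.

First element 28 is already 'sorted'
Insert 0: shifted 1 elements -> [0, 28, 11, 9, 4]
Insert 11: shifted 1 elements -> [0, 11, 28, 9, 4]
Insert 9: shifted 2 elements -> [0, 9, 11, 28, 4]
Insert 4: shifted 3 elements -> [0, 4, 9, 11, 28]


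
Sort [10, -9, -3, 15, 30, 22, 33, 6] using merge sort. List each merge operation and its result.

Divide and conquer:
  Merge [10] + [-9] -> [-9, 10]
  Merge [-3] + [15] -> [-3, 15]
  Merge [-9, 10] + [-3, 15] -> [-9, -3, 10, 15]
  Merge [30] + [22] -> [22, 30]
  Merge [33] + [6] -> [6, 33]
  Merge [22, 30] + [6, 33] -> [6, 22, 30, 33]
  Merge [-9, -3, 10, 15] + [6, 22, 30, 33] -> [-9, -3, 6, 10, 15, 22, 30, 33]


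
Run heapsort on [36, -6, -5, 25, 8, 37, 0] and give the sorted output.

Build heap: [37, 25, 36, -6, 8, -5, 0]
Extract 37: [36, 25, 0, -6, 8, -5, 37]
Extract 36: [25, 8, 0, -6, -5, 36, 37]
Extract 25: [8, -5, 0, -6, 25, 36, 37]
Extract 8: [0, -5, -6, 8, 25, 36, 37]
Extract 0: [-5, -6, 0, 8, 25, 36, 37]
Extract -5: [-6, -5, 0, 8, 25, 36, 37]


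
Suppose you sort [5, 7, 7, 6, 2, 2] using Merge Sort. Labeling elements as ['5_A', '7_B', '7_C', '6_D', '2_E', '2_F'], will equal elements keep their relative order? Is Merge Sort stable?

Trace Merge Sort on the labeled array (the key is the number; the letter only tracks identity):
  Merge [7_B] + [7_C] -> [7_B, 7_C]
  Merge [5_A] + [7_B, 7_C] -> [5_A, 7_B, 7_C]
  Merge [2_E] + [2_F] -> [2_E, 2_F]
  Merge [6_D] + [2_E, 2_F] -> [2_E, 2_F, 6_D]
  Merge [5_A, 7_B, 7_C] + [2_E, 2_F, 6_D] -> [2_E, 2_F, 5_A, 6_D, 7_B, 7_C]
Final order: [2_E, 2_F, 5_A, 6_D, 7_B, 7_C]
Equal keys:
  value 2: originally 2_E, 2_F; after sorting 2_E, 2_F -> order preserved
  value 7: originally 7_B, 7_C; after sorting 7_B, 7_C -> order preserved
All equal keys kept their original relative order. Merge Sort is stable: when the heads of the two halves are equal the merge takes from the left half first.
Answer: Stable


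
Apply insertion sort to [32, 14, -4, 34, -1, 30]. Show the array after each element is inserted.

First element 32 is already 'sorted'
Insert 14: shifted 1 elements -> [14, 32, -4, 34, -1, 30]
Insert -4: shifted 2 elements -> [-4, 14, 32, 34, -1, 30]
Insert 34: shifted 0 elements -> [-4, 14, 32, 34, -1, 30]
Insert -1: shifted 3 elements -> [-4, -1, 14, 32, 34, 30]
Insert 30: shifted 2 elements -> [-4, -1, 14, 30, 32, 34]


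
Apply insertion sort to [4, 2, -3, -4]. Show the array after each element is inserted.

First element 4 is already 'sorted'
Insert 2: shifted 1 elements -> [2, 4, -3, -4]
Insert -3: shifted 2 elements -> [-3, 2, 4, -4]
Insert -4: shifted 3 elements -> [-4, -3, 2, 4]


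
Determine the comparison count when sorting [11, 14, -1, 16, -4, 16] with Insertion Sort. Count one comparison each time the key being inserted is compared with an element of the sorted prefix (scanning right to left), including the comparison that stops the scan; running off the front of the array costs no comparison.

Insert 14: 11 <= 14 (stop) = 1 comparison(s) -> [11, 14, -1, 16, -4, 16]
Insert -1: 14 > -1 (shift), 11 > -1 (shift), reached front = 2 comparison(s) -> [-1, 11, 14, 16, -4, 16]
Insert 16: 14 <= 16 (stop) = 1 comparison(s) -> [-1, 11, 14, 16, -4, 16]
Insert -4: 16 > -4 (shift), 14 > -4 (shift), 11 > -4 (shift), -1 > -4 (shift), reached front = 4 comparison(s) -> [-4, -1, 11, 14, 16, 16]
Insert 16: 16 <= 16 (stop) = 1 comparison(s) -> [-4, -1, 11, 14, 16, 16]
Total comparisons: 1 + 2 + 1 + 4 + 1 = 9


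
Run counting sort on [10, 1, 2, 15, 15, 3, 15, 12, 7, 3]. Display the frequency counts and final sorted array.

Count array: [0, 1, 1, 2, 0, 0, 0, 1, 0, 0, 1, 0, 1, 0, 0, 3]
(count[i] = number of elements equal to i)
Cumulative count: [0, 1, 2, 4, 4, 4, 4, 5, 5, 5, 6, 6, 7, 7, 7, 10]
Sorted: [1, 2, 3, 3, 7, 10, 12, 15, 15, 15]


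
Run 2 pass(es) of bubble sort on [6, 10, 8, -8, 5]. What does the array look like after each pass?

After pass 1: [6, 8, -8, 5, 10] (3 swaps)
After pass 2: [6, -8, 5, 8, 10] (2 swaps)
Total swaps: 5


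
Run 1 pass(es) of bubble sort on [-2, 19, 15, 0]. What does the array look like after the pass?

After pass 1: [-2, 15, 0, 19] (2 swaps)
Total swaps: 2


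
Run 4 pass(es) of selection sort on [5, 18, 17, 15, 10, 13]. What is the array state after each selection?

Pass 1: Select minimum 5 at index 0, swap -> [5, 18, 17, 15, 10, 13]
Pass 2: Select minimum 10 at index 4, swap -> [5, 10, 17, 15, 18, 13]
Pass 3: Select minimum 13 at index 5, swap -> [5, 10, 13, 15, 18, 17]
Pass 4: Select minimum 15 at index 3, swap -> [5, 10, 13, 15, 18, 17]


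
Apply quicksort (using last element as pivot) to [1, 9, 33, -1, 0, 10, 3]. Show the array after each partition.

Partition 1: pivot=3 at index 3 -> [1, -1, 0, 3, 33, 10, 9]
Partition 2: pivot=0 at index 1 -> [-1, 0, 1, 3, 33, 10, 9]
Partition 3: pivot=9 at index 4 -> [-1, 0, 1, 3, 9, 10, 33]
Partition 4: pivot=33 at index 6 -> [-1, 0, 1, 3, 9, 10, 33]


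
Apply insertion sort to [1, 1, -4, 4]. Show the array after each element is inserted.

First element 1 is already 'sorted'
Insert 1: shifted 0 elements -> [1, 1, -4, 4]
Insert -4: shifted 2 elements -> [-4, 1, 1, 4]
Insert 4: shifted 0 elements -> [-4, 1, 1, 4]


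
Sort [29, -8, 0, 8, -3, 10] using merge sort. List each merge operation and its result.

Divide and conquer:
  Merge [-8] + [0] -> [-8, 0]
  Merge [29] + [-8, 0] -> [-8, 0, 29]
  Merge [-3] + [10] -> [-3, 10]
  Merge [8] + [-3, 10] -> [-3, 8, 10]
  Merge [-8, 0, 29] + [-3, 8, 10] -> [-8, -3, 0, 8, 10, 29]


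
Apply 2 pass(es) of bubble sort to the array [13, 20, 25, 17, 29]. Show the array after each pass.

After pass 1: [13, 20, 17, 25, 29] (1 swaps)
After pass 2: [13, 17, 20, 25, 29] (1 swaps)
Total swaps: 2


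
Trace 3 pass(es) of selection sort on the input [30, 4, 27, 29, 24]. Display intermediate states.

Pass 1: Select minimum 4 at index 1, swap -> [4, 30, 27, 29, 24]
Pass 2: Select minimum 24 at index 4, swap -> [4, 24, 27, 29, 30]
Pass 3: Select minimum 27 at index 2, swap -> [4, 24, 27, 29, 30]


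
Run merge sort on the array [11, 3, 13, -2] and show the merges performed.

Divide and conquer:
  Merge [11] + [3] -> [3, 11]
  Merge [13] + [-2] -> [-2, 13]
  Merge [3, 11] + [-2, 13] -> [-2, 3, 11, 13]


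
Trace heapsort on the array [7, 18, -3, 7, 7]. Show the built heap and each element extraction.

Build heap: [18, 7, -3, 7, 7]
Extract 18: [7, 7, -3, 7, 18]
Extract 7: [7, 7, -3, 7, 18]
Extract 7: [7, -3, 7, 7, 18]
Extract 7: [-3, 7, 7, 7, 18]


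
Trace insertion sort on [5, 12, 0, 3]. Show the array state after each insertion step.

First element 5 is already 'sorted'
Insert 12: shifted 0 elements -> [5, 12, 0, 3]
Insert 0: shifted 2 elements -> [0, 5, 12, 3]
Insert 3: shifted 2 elements -> [0, 3, 5, 12]


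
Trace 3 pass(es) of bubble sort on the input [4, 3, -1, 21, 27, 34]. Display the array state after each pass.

After pass 1: [3, -1, 4, 21, 27, 34] (2 swaps)
After pass 2: [-1, 3, 4, 21, 27, 34] (1 swaps)
After pass 3: [-1, 3, 4, 21, 27, 34] (0 swaps)
Total swaps: 3


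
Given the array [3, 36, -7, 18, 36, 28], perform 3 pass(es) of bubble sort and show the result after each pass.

After pass 1: [3, -7, 18, 36, 28, 36] (3 swaps)
After pass 2: [-7, 3, 18, 28, 36, 36] (2 swaps)
After pass 3: [-7, 3, 18, 28, 36, 36] (0 swaps)
Total swaps: 5


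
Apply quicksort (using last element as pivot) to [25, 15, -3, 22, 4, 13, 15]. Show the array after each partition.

Partition 1: pivot=15 at index 4 -> [15, -3, 4, 13, 15, 22, 25]
Partition 2: pivot=13 at index 2 -> [-3, 4, 13, 15, 15, 22, 25]
Partition 3: pivot=4 at index 1 -> [-3, 4, 13, 15, 15, 22, 25]
Partition 4: pivot=25 at index 6 -> [-3, 4, 13, 15, 15, 22, 25]


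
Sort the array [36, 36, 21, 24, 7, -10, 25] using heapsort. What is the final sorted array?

Build heap: [36, 36, 25, 24, 7, -10, 21]
Extract 36: [36, 24, 25, 21, 7, -10, 36]
Extract 36: [25, 24, -10, 21, 7, 36, 36]
Extract 25: [24, 21, -10, 7, 25, 36, 36]
Extract 24: [21, 7, -10, 24, 25, 36, 36]
Extract 21: [7, -10, 21, 24, 25, 36, 36]
Extract 7: [-10, 7, 21, 24, 25, 36, 36]


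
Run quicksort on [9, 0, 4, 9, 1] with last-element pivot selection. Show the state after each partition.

Partition 1: pivot=1 at index 1 -> [0, 1, 4, 9, 9]
Partition 2: pivot=9 at index 4 -> [0, 1, 4, 9, 9]
Partition 3: pivot=9 at index 3 -> [0, 1, 4, 9, 9]


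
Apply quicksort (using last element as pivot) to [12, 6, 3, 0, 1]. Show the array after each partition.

Partition 1: pivot=1 at index 1 -> [0, 1, 3, 12, 6]
Partition 2: pivot=6 at index 3 -> [0, 1, 3, 6, 12]


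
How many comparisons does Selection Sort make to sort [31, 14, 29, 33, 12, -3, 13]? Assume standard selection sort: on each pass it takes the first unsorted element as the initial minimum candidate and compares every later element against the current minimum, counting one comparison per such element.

Pass 1: scan indices 1..6 for the minimum = 6 comparison(s); min is -3, place at index 0 -> [-3, 14, 29, 33, 12, 31, 13]
Pass 2: scan indices 2..6 for the minimum = 5 comparison(s); min is 12, place at index 1 -> [-3, 12, 29, 33, 14, 31, 13]
Pass 3: scan indices 3..6 for the minimum = 4 comparison(s); min is 13, place at index 2 -> [-3, 12, 13, 33, 14, 31, 29]
Pass 4: scan indices 4..6 for the minimum = 3 comparison(s); min is 14, place at index 3 -> [-3, 12, 13, 14, 33, 31, 29]
Pass 5: scan indices 5..6 for the minimum = 2 comparison(s); min is 29, place at index 4 -> [-3, 12, 13, 14, 29, 31, 33]
Pass 6: scan indices 6..6 for the minimum = 1 comparison(s); min is 31, place at index 5 -> [-3, 12, 13, 14, 29, 31, 33]
Selection sort always scans the whole unsorted suffix, so the count is (n-1) + (n-2) + ... + 1 = n(n-1)/2 = 7*6/2 = 21 regardless of the input order.
Total comparisons: 6 + 5 + 4 + 3 + 2 + 1 = 21


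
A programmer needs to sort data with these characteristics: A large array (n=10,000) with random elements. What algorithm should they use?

Best choice: Quicksort or Mergesort
Reason: Both have O(n log n) average case; quicksort has lower constant factors


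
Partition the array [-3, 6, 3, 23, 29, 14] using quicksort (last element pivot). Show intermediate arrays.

Partition 1: pivot=14 at index 3 -> [-3, 6, 3, 14, 29, 23]
Partition 2: pivot=3 at index 1 -> [-3, 3, 6, 14, 29, 23]
Partition 3: pivot=23 at index 4 -> [-3, 3, 6, 14, 23, 29]


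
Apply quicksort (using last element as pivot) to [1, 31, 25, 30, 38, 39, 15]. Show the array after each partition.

Partition 1: pivot=15 at index 1 -> [1, 15, 25, 30, 38, 39, 31]
Partition 2: pivot=31 at index 4 -> [1, 15, 25, 30, 31, 39, 38]
Partition 3: pivot=30 at index 3 -> [1, 15, 25, 30, 31, 39, 38]
Partition 4: pivot=38 at index 5 -> [1, 15, 25, 30, 31, 38, 39]


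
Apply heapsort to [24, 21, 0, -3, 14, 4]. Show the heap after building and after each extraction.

Build heap: [24, 21, 4, -3, 14, 0]
Extract 24: [21, 14, 4, -3, 0, 24]
Extract 21: [14, 0, 4, -3, 21, 24]
Extract 14: [4, 0, -3, 14, 21, 24]
Extract 4: [0, -3, 4, 14, 21, 24]
Extract 0: [-3, 0, 4, 14, 21, 24]


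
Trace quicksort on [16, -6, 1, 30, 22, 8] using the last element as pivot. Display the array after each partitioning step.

Partition 1: pivot=8 at index 2 -> [-6, 1, 8, 30, 22, 16]
Partition 2: pivot=1 at index 1 -> [-6, 1, 8, 30, 22, 16]
Partition 3: pivot=16 at index 3 -> [-6, 1, 8, 16, 22, 30]
Partition 4: pivot=30 at index 5 -> [-6, 1, 8, 16, 22, 30]


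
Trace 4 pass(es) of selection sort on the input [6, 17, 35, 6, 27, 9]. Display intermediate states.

Pass 1: Select minimum 6 at index 0, swap -> [6, 17, 35, 6, 27, 9]
Pass 2: Select minimum 6 at index 3, swap -> [6, 6, 35, 17, 27, 9]
Pass 3: Select minimum 9 at index 5, swap -> [6, 6, 9, 17, 27, 35]
Pass 4: Select minimum 17 at index 3, swap -> [6, 6, 9, 17, 27, 35]


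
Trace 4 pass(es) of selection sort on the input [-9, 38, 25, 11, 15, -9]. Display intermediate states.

Pass 1: Select minimum -9 at index 0, swap -> [-9, 38, 25, 11, 15, -9]
Pass 2: Select minimum -9 at index 5, swap -> [-9, -9, 25, 11, 15, 38]
Pass 3: Select minimum 11 at index 3, swap -> [-9, -9, 11, 25, 15, 38]
Pass 4: Select minimum 15 at index 4, swap -> [-9, -9, 11, 15, 25, 38]


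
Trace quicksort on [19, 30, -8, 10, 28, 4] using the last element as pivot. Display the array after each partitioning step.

Partition 1: pivot=4 at index 1 -> [-8, 4, 19, 10, 28, 30]
Partition 2: pivot=30 at index 5 -> [-8, 4, 19, 10, 28, 30]
Partition 3: pivot=28 at index 4 -> [-8, 4, 19, 10, 28, 30]
Partition 4: pivot=10 at index 2 -> [-8, 4, 10, 19, 28, 30]


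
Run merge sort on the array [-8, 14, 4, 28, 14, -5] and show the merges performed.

Divide and conquer:
  Merge [14] + [4] -> [4, 14]
  Merge [-8] + [4, 14] -> [-8, 4, 14]
  Merge [14] + [-5] -> [-5, 14]
  Merge [28] + [-5, 14] -> [-5, 14, 28]
  Merge [-8, 4, 14] + [-5, 14, 28] -> [-8, -5, 4, 14, 14, 28]


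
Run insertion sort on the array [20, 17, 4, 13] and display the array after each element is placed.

First element 20 is already 'sorted'
Insert 17: shifted 1 elements -> [17, 20, 4, 13]
Insert 4: shifted 2 elements -> [4, 17, 20, 13]
Insert 13: shifted 2 elements -> [4, 13, 17, 20]


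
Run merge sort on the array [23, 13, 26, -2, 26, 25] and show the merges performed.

Divide and conquer:
  Merge [13] + [26] -> [13, 26]
  Merge [23] + [13, 26] -> [13, 23, 26]
  Merge [26] + [25] -> [25, 26]
  Merge [-2] + [25, 26] -> [-2, 25, 26]
  Merge [13, 23, 26] + [-2, 25, 26] -> [-2, 13, 23, 25, 26, 26]


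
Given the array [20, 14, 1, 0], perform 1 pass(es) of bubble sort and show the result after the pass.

After pass 1: [14, 1, 0, 20] (3 swaps)
Total swaps: 3


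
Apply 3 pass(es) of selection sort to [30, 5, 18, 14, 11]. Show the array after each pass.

Pass 1: Select minimum 5 at index 1, swap -> [5, 30, 18, 14, 11]
Pass 2: Select minimum 11 at index 4, swap -> [5, 11, 18, 14, 30]
Pass 3: Select minimum 14 at index 3, swap -> [5, 11, 14, 18, 30]


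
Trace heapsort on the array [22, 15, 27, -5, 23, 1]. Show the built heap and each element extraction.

Build heap: [27, 23, 22, -5, 15, 1]
Extract 27: [23, 15, 22, -5, 1, 27]
Extract 23: [22, 15, 1, -5, 23, 27]
Extract 22: [15, -5, 1, 22, 23, 27]
Extract 15: [1, -5, 15, 22, 23, 27]
Extract 1: [-5, 1, 15, 22, 23, 27]


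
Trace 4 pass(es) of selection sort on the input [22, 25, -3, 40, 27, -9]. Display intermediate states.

Pass 1: Select minimum -9 at index 5, swap -> [-9, 25, -3, 40, 27, 22]
Pass 2: Select minimum -3 at index 2, swap -> [-9, -3, 25, 40, 27, 22]
Pass 3: Select minimum 22 at index 5, swap -> [-9, -3, 22, 40, 27, 25]
Pass 4: Select minimum 25 at index 5, swap -> [-9, -3, 22, 25, 27, 40]


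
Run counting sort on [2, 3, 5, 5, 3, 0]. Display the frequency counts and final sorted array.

Count array: [1, 0, 1, 2, 0, 2]
(count[i] = number of elements equal to i)
Cumulative count: [1, 1, 2, 4, 4, 6]
Sorted: [0, 2, 3, 3, 5, 5]


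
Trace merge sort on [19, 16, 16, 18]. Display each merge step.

Divide and conquer:
  Merge [19] + [16] -> [16, 19]
  Merge [16] + [18] -> [16, 18]
  Merge [16, 19] + [16, 18] -> [16, 16, 18, 19]


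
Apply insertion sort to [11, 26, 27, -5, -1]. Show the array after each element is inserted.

First element 11 is already 'sorted'
Insert 26: shifted 0 elements -> [11, 26, 27, -5, -1]
Insert 27: shifted 0 elements -> [11, 26, 27, -5, -1]
Insert -5: shifted 3 elements -> [-5, 11, 26, 27, -1]
Insert -1: shifted 3 elements -> [-5, -1, 11, 26, 27]


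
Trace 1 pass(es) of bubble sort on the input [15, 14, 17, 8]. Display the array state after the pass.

After pass 1: [14, 15, 8, 17] (2 swaps)
Total swaps: 2


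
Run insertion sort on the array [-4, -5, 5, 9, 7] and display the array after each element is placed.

First element -4 is already 'sorted'
Insert -5: shifted 1 elements -> [-5, -4, 5, 9, 7]
Insert 5: shifted 0 elements -> [-5, -4, 5, 9, 7]
Insert 9: shifted 0 elements -> [-5, -4, 5, 9, 7]
Insert 7: shifted 1 elements -> [-5, -4, 5, 7, 9]


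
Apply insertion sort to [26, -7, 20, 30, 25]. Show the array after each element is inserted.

First element 26 is already 'sorted'
Insert -7: shifted 1 elements -> [-7, 26, 20, 30, 25]
Insert 20: shifted 1 elements -> [-7, 20, 26, 30, 25]
Insert 30: shifted 0 elements -> [-7, 20, 26, 30, 25]
Insert 25: shifted 2 elements -> [-7, 20, 25, 26, 30]


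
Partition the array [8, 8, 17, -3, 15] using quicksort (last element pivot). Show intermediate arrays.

Partition 1: pivot=15 at index 3 -> [8, 8, -3, 15, 17]
Partition 2: pivot=-3 at index 0 -> [-3, 8, 8, 15, 17]
Partition 3: pivot=8 at index 2 -> [-3, 8, 8, 15, 17]


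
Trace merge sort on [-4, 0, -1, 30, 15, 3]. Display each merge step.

Divide and conquer:
  Merge [0] + [-1] -> [-1, 0]
  Merge [-4] + [-1, 0] -> [-4, -1, 0]
  Merge [15] + [3] -> [3, 15]
  Merge [30] + [3, 15] -> [3, 15, 30]
  Merge [-4, -1, 0] + [3, 15, 30] -> [-4, -1, 0, 3, 15, 30]


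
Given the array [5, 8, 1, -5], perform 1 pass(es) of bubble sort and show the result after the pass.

After pass 1: [5, 1, -5, 8] (2 swaps)
Total swaps: 2


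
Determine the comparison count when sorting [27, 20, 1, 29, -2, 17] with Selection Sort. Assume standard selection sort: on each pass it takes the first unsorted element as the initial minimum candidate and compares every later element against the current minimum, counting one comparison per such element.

Pass 1: scan indices 1..5 for the minimum = 5 comparison(s); min is -2, place at index 0 -> [-2, 20, 1, 29, 27, 17]
Pass 2: scan indices 2..5 for the minimum = 4 comparison(s); min is 1, place at index 1 -> [-2, 1, 20, 29, 27, 17]
Pass 3: scan indices 3..5 for the minimum = 3 comparison(s); min is 17, place at index 2 -> [-2, 1, 17, 29, 27, 20]
Pass 4: scan indices 4..5 for the minimum = 2 comparison(s); min is 20, place at index 3 -> [-2, 1, 17, 20, 27, 29]
Pass 5: scan indices 5..5 for the minimum = 1 comparison(s); min is 27, place at index 4 -> [-2, 1, 17, 20, 27, 29]
Selection sort always scans the whole unsorted suffix, so the count is (n-1) + (n-2) + ... + 1 = n(n-1)/2 = 6*5/2 = 15 regardless of the input order.
Total comparisons: 5 + 4 + 3 + 2 + 1 = 15


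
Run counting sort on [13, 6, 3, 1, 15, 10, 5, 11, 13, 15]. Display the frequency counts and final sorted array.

Count array: [0, 1, 0, 1, 0, 1, 1, 0, 0, 0, 1, 1, 0, 2, 0, 2]
(count[i] = number of elements equal to i)
Cumulative count: [0, 1, 1, 2, 2, 3, 4, 4, 4, 4, 5, 6, 6, 8, 8, 10]
Sorted: [1, 3, 5, 6, 10, 11, 13, 13, 15, 15]


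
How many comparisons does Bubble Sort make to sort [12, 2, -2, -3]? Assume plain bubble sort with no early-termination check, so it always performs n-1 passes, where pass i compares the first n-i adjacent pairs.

Pass 1: compare adjacent pairs (0,1)..(2,3) = 3 comparison(s), 3 swap(s) -> [2, -2, -3, 12]
Pass 2: compare adjacent pairs (0,1)..(1,2) = 2 comparison(s), 2 swap(s) -> [-2, -3, 2, 12]
Pass 3: compare adjacent pairs (0,1)..(0,1) = 1 comparison(s), 1 swap(s) -> [-3, -2, 2, 12]
Total comparisons: 3 + 2 + 1 = 6


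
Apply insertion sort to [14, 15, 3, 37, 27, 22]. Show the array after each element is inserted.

First element 14 is already 'sorted'
Insert 15: shifted 0 elements -> [14, 15, 3, 37, 27, 22]
Insert 3: shifted 2 elements -> [3, 14, 15, 37, 27, 22]
Insert 37: shifted 0 elements -> [3, 14, 15, 37, 27, 22]
Insert 27: shifted 1 elements -> [3, 14, 15, 27, 37, 22]
Insert 22: shifted 2 elements -> [3, 14, 15, 22, 27, 37]


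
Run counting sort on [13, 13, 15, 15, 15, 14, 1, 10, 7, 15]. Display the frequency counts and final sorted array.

Count array: [0, 1, 0, 0, 0, 0, 0, 1, 0, 0, 1, 0, 0, 2, 1, 4]
(count[i] = number of elements equal to i)
Cumulative count: [0, 1, 1, 1, 1, 1, 1, 2, 2, 2, 3, 3, 3, 5, 6, 10]
Sorted: [1, 7, 10, 13, 13, 14, 15, 15, 15, 15]


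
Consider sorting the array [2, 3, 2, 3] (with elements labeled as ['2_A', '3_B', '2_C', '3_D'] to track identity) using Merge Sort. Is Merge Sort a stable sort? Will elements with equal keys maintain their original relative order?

Trace Merge Sort on the labeled array (the key is the number; the letter only tracks identity):
  Merge [2_A] + [3_B] -> [2_A, 3_B]
  Merge [2_C] + [3_D] -> [2_C, 3_D]
  Merge [2_A, 3_B] + [2_C, 3_D] -> [2_A, 2_C, 3_B, 3_D]
Final order: [2_A, 2_C, 3_B, 3_D]
Equal keys:
  value 2: originally 2_A, 2_C; after sorting 2_A, 2_C -> order preserved
  value 3: originally 3_B, 3_D; after sorting 3_B, 3_D -> order preserved
All equal keys kept their original relative order. Merge Sort is stable: when the heads of the two halves are equal the merge takes from the left half first.
Answer: Stable


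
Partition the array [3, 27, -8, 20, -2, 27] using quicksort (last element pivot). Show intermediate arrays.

Partition 1: pivot=27 at index 5 -> [3, 27, -8, 20, -2, 27]
Partition 2: pivot=-2 at index 1 -> [-8, -2, 3, 20, 27, 27]
Partition 3: pivot=27 at index 4 -> [-8, -2, 3, 20, 27, 27]
Partition 4: pivot=20 at index 3 -> [-8, -2, 3, 20, 27, 27]


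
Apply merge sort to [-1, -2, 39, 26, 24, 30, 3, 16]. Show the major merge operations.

Divide and conquer:
  Merge [-1] + [-2] -> [-2, -1]
  Merge [39] + [26] -> [26, 39]
  Merge [-2, -1] + [26, 39] -> [-2, -1, 26, 39]
  Merge [24] + [30] -> [24, 30]
  Merge [3] + [16] -> [3, 16]
  Merge [24, 30] + [3, 16] -> [3, 16, 24, 30]
  Merge [-2, -1, 26, 39] + [3, 16, 24, 30] -> [-2, -1, 3, 16, 24, 26, 30, 39]


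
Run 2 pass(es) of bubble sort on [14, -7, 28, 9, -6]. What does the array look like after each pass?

After pass 1: [-7, 14, 9, -6, 28] (3 swaps)
After pass 2: [-7, 9, -6, 14, 28] (2 swaps)
Total swaps: 5


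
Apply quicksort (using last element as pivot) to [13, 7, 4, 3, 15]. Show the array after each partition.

Partition 1: pivot=15 at index 4 -> [13, 7, 4, 3, 15]
Partition 2: pivot=3 at index 0 -> [3, 7, 4, 13, 15]
Partition 3: pivot=13 at index 3 -> [3, 7, 4, 13, 15]
Partition 4: pivot=4 at index 1 -> [3, 4, 7, 13, 15]


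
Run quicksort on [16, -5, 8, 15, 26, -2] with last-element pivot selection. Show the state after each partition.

Partition 1: pivot=-2 at index 1 -> [-5, -2, 8, 15, 26, 16]
Partition 2: pivot=16 at index 4 -> [-5, -2, 8, 15, 16, 26]
Partition 3: pivot=15 at index 3 -> [-5, -2, 8, 15, 16, 26]


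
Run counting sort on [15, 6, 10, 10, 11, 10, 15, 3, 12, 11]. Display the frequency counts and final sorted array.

Count array: [0, 0, 0, 1, 0, 0, 1, 0, 0, 0, 3, 2, 1, 0, 0, 2]
(count[i] = number of elements equal to i)
Cumulative count: [0, 0, 0, 1, 1, 1, 2, 2, 2, 2, 5, 7, 8, 8, 8, 10]
Sorted: [3, 6, 10, 10, 10, 11, 11, 12, 15, 15]


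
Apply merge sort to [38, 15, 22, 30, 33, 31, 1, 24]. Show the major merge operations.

Divide and conquer:
  Merge [38] + [15] -> [15, 38]
  Merge [22] + [30] -> [22, 30]
  Merge [15, 38] + [22, 30] -> [15, 22, 30, 38]
  Merge [33] + [31] -> [31, 33]
  Merge [1] + [24] -> [1, 24]
  Merge [31, 33] + [1, 24] -> [1, 24, 31, 33]
  Merge [15, 22, 30, 38] + [1, 24, 31, 33] -> [1, 15, 22, 24, 30, 31, 33, 38]


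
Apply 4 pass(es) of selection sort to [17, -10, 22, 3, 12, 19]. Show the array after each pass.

Pass 1: Select minimum -10 at index 1, swap -> [-10, 17, 22, 3, 12, 19]
Pass 2: Select minimum 3 at index 3, swap -> [-10, 3, 22, 17, 12, 19]
Pass 3: Select minimum 12 at index 4, swap -> [-10, 3, 12, 17, 22, 19]
Pass 4: Select minimum 17 at index 3, swap -> [-10, 3, 12, 17, 22, 19]


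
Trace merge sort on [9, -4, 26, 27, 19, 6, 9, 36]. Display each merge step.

Divide and conquer:
  Merge [9] + [-4] -> [-4, 9]
  Merge [26] + [27] -> [26, 27]
  Merge [-4, 9] + [26, 27] -> [-4, 9, 26, 27]
  Merge [19] + [6] -> [6, 19]
  Merge [9] + [36] -> [9, 36]
  Merge [6, 19] + [9, 36] -> [6, 9, 19, 36]
  Merge [-4, 9, 26, 27] + [6, 9, 19, 36] -> [-4, 6, 9, 9, 19, 26, 27, 36]


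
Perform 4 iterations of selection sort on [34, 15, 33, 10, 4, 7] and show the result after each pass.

Pass 1: Select minimum 4 at index 4, swap -> [4, 15, 33, 10, 34, 7]
Pass 2: Select minimum 7 at index 5, swap -> [4, 7, 33, 10, 34, 15]
Pass 3: Select minimum 10 at index 3, swap -> [4, 7, 10, 33, 34, 15]
Pass 4: Select minimum 15 at index 5, swap -> [4, 7, 10, 15, 34, 33]


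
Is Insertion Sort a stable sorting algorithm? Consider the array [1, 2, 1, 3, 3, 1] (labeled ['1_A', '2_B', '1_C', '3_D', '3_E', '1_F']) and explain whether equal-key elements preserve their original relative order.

Trace Insertion Sort on the labeled array (the key is the number; the letter only tracks identity):
  Insert 2_B at index 1: [1_A, 2_B, 1_C, 3_D, 3_E, 1_F]
  Insert 1_C at index 1: [1_A, 1_C, 2_B, 3_D, 3_E, 1_F]
  Insert 3_D at index 3: [1_A, 1_C, 2_B, 3_D, 3_E, 1_F]
  Insert 3_E at index 4: [1_A, 1_C, 2_B, 3_D, 3_E, 1_F]
  Insert 1_F at index 2: [1_A, 1_C, 1_F, 2_B, 3_D, 3_E]
Final order: [1_A, 1_C, 1_F, 2_B, 3_D, 3_E]
Equal keys:
  value 1: originally 1_A, 1_C, 1_F; after sorting 1_A, 1_C, 1_F -> order preserved
  value 3: originally 3_D, 3_E; after sorting 3_D, 3_E -> order preserved
All equal keys kept their original relative order. Insertion Sort is stable: elements are shifted only while they are strictly greater than the key, so a key is inserted after any equal elements already placed.
Answer: Stable


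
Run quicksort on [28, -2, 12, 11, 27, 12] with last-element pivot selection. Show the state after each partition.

Partition 1: pivot=12 at index 3 -> [-2, 12, 11, 12, 27, 28]
Partition 2: pivot=11 at index 1 -> [-2, 11, 12, 12, 27, 28]
Partition 3: pivot=28 at index 5 -> [-2, 11, 12, 12, 27, 28]


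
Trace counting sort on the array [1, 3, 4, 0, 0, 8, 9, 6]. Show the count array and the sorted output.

Count array: [2, 1, 0, 1, 1, 0, 1, 0, 1, 1]
(count[i] = number of elements equal to i)
Cumulative count: [2, 3, 3, 4, 5, 5, 6, 6, 7, 8]
Sorted: [0, 0, 1, 3, 4, 6, 8, 9]


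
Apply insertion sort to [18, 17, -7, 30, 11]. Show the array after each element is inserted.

First element 18 is already 'sorted'
Insert 17: shifted 1 elements -> [17, 18, -7, 30, 11]
Insert -7: shifted 2 elements -> [-7, 17, 18, 30, 11]
Insert 30: shifted 0 elements -> [-7, 17, 18, 30, 11]
Insert 11: shifted 3 elements -> [-7, 11, 17, 18, 30]


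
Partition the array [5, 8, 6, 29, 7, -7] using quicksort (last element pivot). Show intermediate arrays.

Partition 1: pivot=-7 at index 0 -> [-7, 8, 6, 29, 7, 5]
Partition 2: pivot=5 at index 1 -> [-7, 5, 6, 29, 7, 8]
Partition 3: pivot=8 at index 4 -> [-7, 5, 6, 7, 8, 29]
Partition 4: pivot=7 at index 3 -> [-7, 5, 6, 7, 8, 29]


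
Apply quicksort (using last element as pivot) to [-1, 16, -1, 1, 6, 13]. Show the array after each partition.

Partition 1: pivot=13 at index 4 -> [-1, -1, 1, 6, 13, 16]
Partition 2: pivot=6 at index 3 -> [-1, -1, 1, 6, 13, 16]
Partition 3: pivot=1 at index 2 -> [-1, -1, 1, 6, 13, 16]
Partition 4: pivot=-1 at index 1 -> [-1, -1, 1, 6, 13, 16]


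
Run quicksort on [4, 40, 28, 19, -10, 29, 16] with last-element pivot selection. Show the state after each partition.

Partition 1: pivot=16 at index 2 -> [4, -10, 16, 19, 40, 29, 28]
Partition 2: pivot=-10 at index 0 -> [-10, 4, 16, 19, 40, 29, 28]
Partition 3: pivot=28 at index 4 -> [-10, 4, 16, 19, 28, 29, 40]
Partition 4: pivot=40 at index 6 -> [-10, 4, 16, 19, 28, 29, 40]


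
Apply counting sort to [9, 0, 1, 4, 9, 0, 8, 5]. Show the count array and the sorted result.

Count array: [2, 1, 0, 0, 1, 1, 0, 0, 1, 2]
(count[i] = number of elements equal to i)
Cumulative count: [2, 3, 3, 3, 4, 5, 5, 5, 6, 8]
Sorted: [0, 0, 1, 4, 5, 8, 9, 9]


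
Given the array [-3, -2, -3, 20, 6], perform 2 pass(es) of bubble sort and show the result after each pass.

After pass 1: [-3, -3, -2, 6, 20] (2 swaps)
After pass 2: [-3, -3, -2, 6, 20] (0 swaps)
Total swaps: 2


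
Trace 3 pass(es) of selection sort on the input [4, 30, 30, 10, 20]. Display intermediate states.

Pass 1: Select minimum 4 at index 0, swap -> [4, 30, 30, 10, 20]
Pass 2: Select minimum 10 at index 3, swap -> [4, 10, 30, 30, 20]
Pass 3: Select minimum 20 at index 4, swap -> [4, 10, 20, 30, 30]


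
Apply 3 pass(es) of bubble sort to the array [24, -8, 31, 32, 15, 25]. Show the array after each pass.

After pass 1: [-8, 24, 31, 15, 25, 32] (3 swaps)
After pass 2: [-8, 24, 15, 25, 31, 32] (2 swaps)
After pass 3: [-8, 15, 24, 25, 31, 32] (1 swaps)
Total swaps: 6


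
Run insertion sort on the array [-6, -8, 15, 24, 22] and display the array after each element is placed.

First element -6 is already 'sorted'
Insert -8: shifted 1 elements -> [-8, -6, 15, 24, 22]
Insert 15: shifted 0 elements -> [-8, -6, 15, 24, 22]
Insert 24: shifted 0 elements -> [-8, -6, 15, 24, 22]
Insert 22: shifted 1 elements -> [-8, -6, 15, 22, 24]


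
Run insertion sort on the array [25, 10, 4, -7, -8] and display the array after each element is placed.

First element 25 is already 'sorted'
Insert 10: shifted 1 elements -> [10, 25, 4, -7, -8]
Insert 4: shifted 2 elements -> [4, 10, 25, -7, -8]
Insert -7: shifted 3 elements -> [-7, 4, 10, 25, -8]
Insert -8: shifted 4 elements -> [-8, -7, 4, 10, 25]


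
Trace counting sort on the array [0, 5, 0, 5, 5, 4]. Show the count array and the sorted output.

Count array: [2, 0, 0, 0, 1, 3]
(count[i] = number of elements equal to i)
Cumulative count: [2, 2, 2, 2, 3, 6]
Sorted: [0, 0, 4, 5, 5, 5]


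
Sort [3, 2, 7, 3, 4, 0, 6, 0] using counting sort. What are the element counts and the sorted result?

Count array: [2, 0, 1, 2, 1, 0, 1, 1]
(count[i] = number of elements equal to i)
Cumulative count: [2, 2, 3, 5, 6, 6, 7, 8]
Sorted: [0, 0, 2, 3, 3, 4, 6, 7]


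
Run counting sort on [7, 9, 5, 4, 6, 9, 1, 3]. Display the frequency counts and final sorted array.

Count array: [0, 1, 0, 1, 1, 1, 1, 1, 0, 2]
(count[i] = number of elements equal to i)
Cumulative count: [0, 1, 1, 2, 3, 4, 5, 6, 6, 8]
Sorted: [1, 3, 4, 5, 6, 7, 9, 9]
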